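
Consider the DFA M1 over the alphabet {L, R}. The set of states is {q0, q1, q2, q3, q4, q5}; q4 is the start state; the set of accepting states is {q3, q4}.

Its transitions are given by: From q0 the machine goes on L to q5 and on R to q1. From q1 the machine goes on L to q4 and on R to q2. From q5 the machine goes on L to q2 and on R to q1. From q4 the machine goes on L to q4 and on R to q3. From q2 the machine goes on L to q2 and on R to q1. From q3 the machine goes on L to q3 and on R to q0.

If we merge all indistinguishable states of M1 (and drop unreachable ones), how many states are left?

4

Every state is reachable, so we keep all 6.
Initial partition by acceptance: {q3,q4} | {q0,q1,q2,q5}.
Refine {q3,q4} on symbol R: members go to different blocks, giving {q3} and {q4}.
On input L, block {q0,q1,q2,q5} splits into {q0,q2,q5} and {q1}.
Stable partition: {q3} | {q0,q2,q5} | {q4} | {q1} — 4 equivalence classes.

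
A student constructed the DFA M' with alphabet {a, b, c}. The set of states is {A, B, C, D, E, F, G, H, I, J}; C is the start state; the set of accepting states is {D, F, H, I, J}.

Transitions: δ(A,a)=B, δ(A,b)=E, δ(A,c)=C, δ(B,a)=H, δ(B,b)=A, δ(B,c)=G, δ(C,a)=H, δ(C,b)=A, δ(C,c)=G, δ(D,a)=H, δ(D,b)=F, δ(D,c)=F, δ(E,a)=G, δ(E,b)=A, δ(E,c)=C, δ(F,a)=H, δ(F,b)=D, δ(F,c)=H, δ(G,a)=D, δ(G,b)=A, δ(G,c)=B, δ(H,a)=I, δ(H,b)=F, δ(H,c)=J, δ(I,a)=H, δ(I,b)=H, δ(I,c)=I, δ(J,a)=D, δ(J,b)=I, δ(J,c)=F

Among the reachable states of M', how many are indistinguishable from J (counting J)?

All states are reachable from the start state.
Start with accepting vs non-accepting: {D,F,H,I,J} | {A,B,C,E,G}.
On input a, block {A,B,C,E,G} splits into {B,C,G} and {A,E}.
Stable partition: {D,F,H,I,J} | {B,C,G} | {A,E} — 3 equivalence classes.
The equivalence class containing J is {D,F,H,I,J}, of size 5.

5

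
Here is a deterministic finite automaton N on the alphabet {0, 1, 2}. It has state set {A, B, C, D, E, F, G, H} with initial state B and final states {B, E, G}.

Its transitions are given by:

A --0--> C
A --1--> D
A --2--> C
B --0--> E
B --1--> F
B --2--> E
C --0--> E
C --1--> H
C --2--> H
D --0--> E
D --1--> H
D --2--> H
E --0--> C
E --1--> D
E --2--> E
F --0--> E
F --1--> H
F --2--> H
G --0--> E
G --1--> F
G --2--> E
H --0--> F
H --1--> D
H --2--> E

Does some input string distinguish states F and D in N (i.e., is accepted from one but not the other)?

No

States {A,G} cannot be reached from the start state, so discard them.
Start with accepting vs non-accepting: {B,E} | {C,D,F,H}.
Refine {B,E} on symbol 0: members go to different blocks, giving {B} and {E}.
Refine {C,D,F,H} on symbol 0: members go to different blocks, giving {C,D,F} and {H}.
The partition is now stable with 4 blocks: {B} | {C,D,F} | {E} | {H}.
F and D lie in the same block of the stable partition, so they are equivalent — no string distinguishes them.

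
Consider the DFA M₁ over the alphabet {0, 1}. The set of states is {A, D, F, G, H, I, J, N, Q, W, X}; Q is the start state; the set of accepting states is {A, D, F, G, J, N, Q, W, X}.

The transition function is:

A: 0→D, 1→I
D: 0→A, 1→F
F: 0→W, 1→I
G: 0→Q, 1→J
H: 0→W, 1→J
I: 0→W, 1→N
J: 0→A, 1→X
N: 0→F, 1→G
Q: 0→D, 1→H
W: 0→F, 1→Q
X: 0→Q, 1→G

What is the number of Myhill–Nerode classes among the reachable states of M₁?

4

P0 = {A,D,F,G,J,N,Q,W,X} | {H,I}.
Refine {A,D,F,G,J,N,Q,W,X} on symbol 1: members go to different blocks, giving {D,G,J,N,W,X} and {A,F,Q}.
Split {D,G,J,N,W,X} by δ(·,1) → {G,J,N,X} and {D,W}.
No further refinement is possible. Final partition (4 blocks): {G,J,N,X} | {H,I} | {A,F,Q} | {D,W}.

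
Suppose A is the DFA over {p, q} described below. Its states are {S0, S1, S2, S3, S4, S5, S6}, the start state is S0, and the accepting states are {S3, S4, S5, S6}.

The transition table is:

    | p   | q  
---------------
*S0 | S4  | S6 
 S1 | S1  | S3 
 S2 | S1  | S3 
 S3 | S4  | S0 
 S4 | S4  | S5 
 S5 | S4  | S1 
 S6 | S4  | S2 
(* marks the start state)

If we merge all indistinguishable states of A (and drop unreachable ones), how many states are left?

Every state is reachable, so we keep all 7.
P0 = {S3,S4,S5,S6} | {S0,S1,S2}.
Refine {S3,S4,S5,S6} on symbol q: members go to different blocks, giving {S3,S5,S6} and {S4}.
On input p, block {S0,S1,S2} splits into {S1,S2} and {S0}.
On input q, block {S3,S5,S6} splits into {S5,S6} and {S3}.
The partition is now stable with 5 blocks: {S5,S6} | {S1,S2} | {S4} | {S0} | {S3}.

5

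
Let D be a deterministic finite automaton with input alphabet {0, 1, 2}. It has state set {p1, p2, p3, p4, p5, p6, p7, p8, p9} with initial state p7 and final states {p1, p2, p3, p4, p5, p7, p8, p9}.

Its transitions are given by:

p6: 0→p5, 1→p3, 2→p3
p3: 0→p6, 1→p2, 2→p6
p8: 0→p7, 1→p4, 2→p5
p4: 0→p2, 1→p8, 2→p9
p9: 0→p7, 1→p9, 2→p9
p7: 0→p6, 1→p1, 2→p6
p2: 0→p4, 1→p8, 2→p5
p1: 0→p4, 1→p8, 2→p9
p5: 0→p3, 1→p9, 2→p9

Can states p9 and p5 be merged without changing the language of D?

Yes

Every state is reachable, so we keep all 9.
Start with accepting vs non-accepting: {p1,p2,p3,p4,p5,p7,p8,p9} | {p6}.
Split {p1,p2,p3,p4,p5,p7,p8,p9} by δ(·,0) → {p1,p2,p4,p5,p8,p9} and {p3,p7}.
On input 0, block {p1,p2,p4,p5,p8,p9} splits into {p1,p2,p4} and {p5,p8,p9}.
Split {p5,p8,p9} by δ(·,1) → {p5,p9} and {p8}.
The partition is now stable with 5 blocks: {p1,p2,p4} | {p6} | {p3,p7} | {p5,p9} | {p8}.
p9 and p5 lie in the same block of the stable partition, so they are equivalent — no string distinguishes them.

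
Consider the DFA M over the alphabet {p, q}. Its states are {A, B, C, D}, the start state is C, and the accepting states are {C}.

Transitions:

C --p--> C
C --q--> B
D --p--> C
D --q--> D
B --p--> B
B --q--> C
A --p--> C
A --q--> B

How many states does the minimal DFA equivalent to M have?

First remove the unreachable states {A,D}; 2 states remain.
Initial partition by acceptance: {C} | {B}.
Stable partition: {C} | {B} — 2 equivalence classes.

2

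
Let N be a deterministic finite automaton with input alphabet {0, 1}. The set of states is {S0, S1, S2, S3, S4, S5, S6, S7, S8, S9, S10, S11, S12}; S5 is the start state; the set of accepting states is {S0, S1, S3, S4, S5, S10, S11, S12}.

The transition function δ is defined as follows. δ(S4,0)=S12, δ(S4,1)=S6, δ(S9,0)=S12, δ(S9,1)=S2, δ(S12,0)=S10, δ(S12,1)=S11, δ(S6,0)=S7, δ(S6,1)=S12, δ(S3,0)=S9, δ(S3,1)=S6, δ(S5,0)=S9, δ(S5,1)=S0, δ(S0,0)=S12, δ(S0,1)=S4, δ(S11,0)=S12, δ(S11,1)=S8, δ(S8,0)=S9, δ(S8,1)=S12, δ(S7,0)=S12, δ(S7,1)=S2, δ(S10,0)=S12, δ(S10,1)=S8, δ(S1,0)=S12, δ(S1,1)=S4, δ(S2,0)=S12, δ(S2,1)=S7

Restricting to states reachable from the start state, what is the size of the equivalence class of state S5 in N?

First remove the unreachable states {S1,S3}; 11 states remain.
P0 = {S0,S4,S5,S10,S11,S12} | {S2,S6,S7,S8,S9}.
Split {S0,S4,S5,S10,S11,S12} by δ(·,0) → {S0,S4,S10,S11,S12} and {S5}.
Split {S0,S4,S10,S11,S12} by δ(·,1) → {S4,S10,S11} and {S0,S12}.
On input 0, block {S2,S6,S7,S8,S9} splits into {S2,S7,S9} and {S6,S8}.
On input 0, block {S0,S12} splits into {S0} and {S12}.
No further refinement is possible. Final partition (6 blocks): {S4,S10,S11} | {S2,S7,S9} | {S5} | {S0} | {S6,S8} | {S12}.
State S5 belongs to the block {S5}, which has 1 states.

1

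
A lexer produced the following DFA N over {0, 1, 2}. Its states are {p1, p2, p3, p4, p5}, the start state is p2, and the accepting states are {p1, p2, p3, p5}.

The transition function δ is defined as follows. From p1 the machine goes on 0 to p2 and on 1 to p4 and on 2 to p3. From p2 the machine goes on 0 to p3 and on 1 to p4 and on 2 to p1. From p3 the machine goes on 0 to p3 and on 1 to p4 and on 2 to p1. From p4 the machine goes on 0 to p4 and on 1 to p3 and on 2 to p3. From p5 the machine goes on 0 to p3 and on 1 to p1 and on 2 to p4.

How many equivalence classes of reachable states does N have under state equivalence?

2

First remove the unreachable states {p5}; 4 states remain.
Initial partition by acceptance: {p1,p2,p3} | {p4}.
Stable partition: {p1,p2,p3} | {p4} — 2 equivalence classes.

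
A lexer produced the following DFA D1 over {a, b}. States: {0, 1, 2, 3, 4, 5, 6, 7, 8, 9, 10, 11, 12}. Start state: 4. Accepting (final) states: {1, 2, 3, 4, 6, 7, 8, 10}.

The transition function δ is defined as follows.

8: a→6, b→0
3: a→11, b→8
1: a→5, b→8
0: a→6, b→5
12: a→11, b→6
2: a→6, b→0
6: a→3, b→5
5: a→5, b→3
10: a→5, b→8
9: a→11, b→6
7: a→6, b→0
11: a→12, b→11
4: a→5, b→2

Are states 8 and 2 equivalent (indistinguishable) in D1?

Yes

First remove the unreachable states {1,7,9,10}; 9 states remain.
Start with accepting vs non-accepting: {2,3,4,6,8} | {0,5,11,12}.
On input a, block {2,3,4,6,8} splits into {2,6,8} and {3,4}.
Refine {2,6,8} on symbol a: members go to different blocks, giving {2,8} and {6}.
Split {0,5,11,12} by δ(·,a) → {5,11,12} and {0}.
On input b, block {5,11,12} splits into {5} and {11} and {12}.
Refine {3,4} on symbol a: members go to different blocks, giving {3} and {4}.
Stable partition: {2,8} | {5} | {3} | {6} | {0} | {11} | {12} | {4} — 8 equivalence classes.
8 and 2 lie in the same block of the stable partition, so they are equivalent — no string distinguishes them.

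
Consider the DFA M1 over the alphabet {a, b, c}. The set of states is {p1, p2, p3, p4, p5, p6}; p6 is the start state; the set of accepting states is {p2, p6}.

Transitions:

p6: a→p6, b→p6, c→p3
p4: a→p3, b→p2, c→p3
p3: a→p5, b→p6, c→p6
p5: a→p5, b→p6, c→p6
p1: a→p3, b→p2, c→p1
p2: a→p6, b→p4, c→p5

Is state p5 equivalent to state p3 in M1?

Yes

First remove the unreachable states {p1,p2,p4}; 3 states remain.
Initial partition by acceptance: {p6} | {p3,p5}.
No further refinement is possible. Final partition (2 blocks): {p6} | {p3,p5}.
p5 and p3 lie in the same block of the stable partition, so they are equivalent — no string distinguishes them.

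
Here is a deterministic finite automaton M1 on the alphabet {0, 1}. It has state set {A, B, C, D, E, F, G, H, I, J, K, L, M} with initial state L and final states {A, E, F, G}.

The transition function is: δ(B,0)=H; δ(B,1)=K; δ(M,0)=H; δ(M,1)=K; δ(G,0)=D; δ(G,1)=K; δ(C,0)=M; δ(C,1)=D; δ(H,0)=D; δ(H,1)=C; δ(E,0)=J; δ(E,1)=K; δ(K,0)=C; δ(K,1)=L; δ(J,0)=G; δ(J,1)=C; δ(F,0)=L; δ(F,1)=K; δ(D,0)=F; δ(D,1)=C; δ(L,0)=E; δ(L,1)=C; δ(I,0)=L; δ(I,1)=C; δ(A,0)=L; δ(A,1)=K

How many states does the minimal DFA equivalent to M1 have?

6

Reachable states from the start: {C,D,E,F,G,H,J,K,L,M}. Unreachable: {A,B,I} — drop them.
P0 = {E,F,G} | {C,D,H,J,K,L,M}.
Refine {C,D,H,J,K,L,M} on symbol 0: members go to different blocks, giving {C,H,K,M} and {D,J,L}.
Refine {C,H,K,M} on symbol 0: members go to different blocks, giving {C,K,M} and {H}.
On input 0, block {C,K,M} splits into {C,K} and {M}.
On input 0, block {C,K} splits into {C} and {K}.
No further refinement is possible. Final partition (6 blocks): {E,F,G} | {C} | {D,J,L} | {H} | {M} | {K}.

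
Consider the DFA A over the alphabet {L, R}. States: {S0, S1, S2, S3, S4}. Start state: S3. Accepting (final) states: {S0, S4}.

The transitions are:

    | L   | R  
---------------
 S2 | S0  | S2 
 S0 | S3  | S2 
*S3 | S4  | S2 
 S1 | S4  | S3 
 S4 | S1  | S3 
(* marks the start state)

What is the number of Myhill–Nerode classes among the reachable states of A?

Start with accepting vs non-accepting: {S0,S4} | {S1,S2,S3}.
No further refinement is possible. Final partition (2 blocks): {S0,S4} | {S1,S2,S3}.

2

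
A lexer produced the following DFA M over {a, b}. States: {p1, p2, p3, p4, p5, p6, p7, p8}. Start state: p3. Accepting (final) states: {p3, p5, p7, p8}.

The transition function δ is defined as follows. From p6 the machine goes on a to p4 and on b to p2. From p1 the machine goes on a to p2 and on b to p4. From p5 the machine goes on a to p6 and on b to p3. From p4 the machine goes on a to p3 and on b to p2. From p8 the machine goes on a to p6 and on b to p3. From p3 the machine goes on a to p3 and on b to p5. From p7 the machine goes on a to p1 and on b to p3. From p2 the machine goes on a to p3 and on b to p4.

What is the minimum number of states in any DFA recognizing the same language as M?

First remove the unreachable states {p1,p7,p8}; 5 states remain.
Start with accepting vs non-accepting: {p3,p5} | {p2,p4,p6}.
On input a, block {p3,p5} splits into {p3} and {p5}.
On input a, block {p2,p4,p6} splits into {p2,p4} and {p6}.
No further refinement is possible. Final partition (4 blocks): {p3} | {p2,p4} | {p5} | {p6}.

4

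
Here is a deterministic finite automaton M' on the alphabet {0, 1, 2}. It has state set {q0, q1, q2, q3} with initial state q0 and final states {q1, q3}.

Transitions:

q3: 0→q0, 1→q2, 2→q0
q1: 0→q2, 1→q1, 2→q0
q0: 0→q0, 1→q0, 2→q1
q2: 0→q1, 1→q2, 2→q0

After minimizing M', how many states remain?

3

First remove the unreachable states {q3}; 3 states remain.
Initial partition by acceptance: {q1} | {q0,q2}.
Split {q0,q2} by δ(·,0) → {q0} and {q2}.
No further refinement is possible. Final partition (3 blocks): {q1} | {q0} | {q2}.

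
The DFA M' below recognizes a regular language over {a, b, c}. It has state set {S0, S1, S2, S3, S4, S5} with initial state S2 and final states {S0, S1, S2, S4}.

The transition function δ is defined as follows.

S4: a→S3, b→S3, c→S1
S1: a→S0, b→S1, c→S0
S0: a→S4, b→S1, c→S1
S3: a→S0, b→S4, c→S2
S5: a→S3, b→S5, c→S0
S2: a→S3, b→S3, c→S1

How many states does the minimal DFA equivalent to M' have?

First remove the unreachable states {S5}; 5 states remain.
Initial partition by acceptance: {S0,S1,S2,S4} | {S3}.
Refine {S0,S1,S2,S4} on symbol a: members go to different blocks, giving {S0,S1} and {S2,S4}.
On input a, block {S0,S1} splits into {S0} and {S1}.
No further refinement is possible. Final partition (4 blocks): {S0} | {S3} | {S2,S4} | {S1}.

4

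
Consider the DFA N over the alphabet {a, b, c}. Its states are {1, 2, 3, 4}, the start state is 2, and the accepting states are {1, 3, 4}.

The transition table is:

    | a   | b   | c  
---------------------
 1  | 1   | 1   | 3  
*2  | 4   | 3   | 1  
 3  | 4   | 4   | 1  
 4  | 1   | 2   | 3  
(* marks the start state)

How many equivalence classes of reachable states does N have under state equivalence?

4

All states are reachable from the start state.
Start with accepting vs non-accepting: {1,3,4} | {2}.
Refine {1,3,4} on symbol b: members go to different blocks, giving {1,3} and {4}.
Refine {1,3} on symbol a: members go to different blocks, giving {1} and {3}.
The partition is now stable with 4 blocks: {1} | {2} | {4} | {3}.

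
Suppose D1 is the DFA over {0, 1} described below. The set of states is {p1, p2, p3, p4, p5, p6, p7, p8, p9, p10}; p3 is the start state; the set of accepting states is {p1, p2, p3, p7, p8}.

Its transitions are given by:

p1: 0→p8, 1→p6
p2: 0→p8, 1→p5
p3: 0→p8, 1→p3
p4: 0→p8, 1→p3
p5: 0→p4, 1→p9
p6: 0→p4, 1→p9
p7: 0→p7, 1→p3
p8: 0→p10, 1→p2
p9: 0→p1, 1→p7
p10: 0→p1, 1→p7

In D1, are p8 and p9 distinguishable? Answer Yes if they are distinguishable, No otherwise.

Yes

P0 = {p1,p2,p3,p7,p8} | {p4,p5,p6,p9,p10}.
On input 0, block {p1,p2,p3,p7,p8} splits into {p1,p2,p3,p7} and {p8}.
Refine {p1,p2,p3,p7} on symbol 0: members go to different blocks, giving {p1,p2,p3} and {p7}.
Split {p1,p2,p3} by δ(·,1) → {p1,p2} and {p3}.
On input 0, block {p4,p5,p6,p9,p10} splits into {p5,p6} and {p9,p10} and {p4}.
Stable partition: {p1,p2} | {p5,p6} | {p8} | {p7} | {p3} | {p9,p10} | {p4} — 7 equivalence classes.
p8 and p9 end up in different blocks, so they are distinguishable. For instance, the string 'ε' is accepted from only p8.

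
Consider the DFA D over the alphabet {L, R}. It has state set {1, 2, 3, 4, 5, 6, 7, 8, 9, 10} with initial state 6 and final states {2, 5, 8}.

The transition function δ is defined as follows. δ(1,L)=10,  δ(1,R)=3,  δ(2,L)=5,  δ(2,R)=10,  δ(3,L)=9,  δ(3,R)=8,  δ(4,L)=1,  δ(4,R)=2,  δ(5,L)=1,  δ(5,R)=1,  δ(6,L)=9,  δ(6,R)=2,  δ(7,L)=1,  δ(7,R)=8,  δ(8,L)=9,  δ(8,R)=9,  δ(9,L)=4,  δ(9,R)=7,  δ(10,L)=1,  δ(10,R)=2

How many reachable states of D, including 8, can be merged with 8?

2

Initial partition by acceptance: {2,5,8} | {1,3,4,6,7,9,10}.
Refine {2,5,8} on symbol L: members go to different blocks, giving {5,8} and {2}.
On input R, block {1,3,4,6,7,9,10} splits into {4,6,10} and {1,9} and {3,7}.
Stable partition: {5,8} | {4,6,10} | {2} | {1,9} | {3,7} — 5 equivalence classes.
The equivalence class containing 8 is {5,8}, of size 2.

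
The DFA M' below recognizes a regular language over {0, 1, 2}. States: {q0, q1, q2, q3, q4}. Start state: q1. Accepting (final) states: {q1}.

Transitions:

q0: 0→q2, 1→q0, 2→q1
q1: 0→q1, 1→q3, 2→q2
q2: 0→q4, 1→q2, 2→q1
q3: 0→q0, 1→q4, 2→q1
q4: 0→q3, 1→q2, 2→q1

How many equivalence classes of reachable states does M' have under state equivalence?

2

Every state is reachable, so we keep all 5.
Start with accepting vs non-accepting: {q1} | {q0,q2,q3,q4}.
No further refinement is possible. Final partition (2 blocks): {q1} | {q0,q2,q3,q4}.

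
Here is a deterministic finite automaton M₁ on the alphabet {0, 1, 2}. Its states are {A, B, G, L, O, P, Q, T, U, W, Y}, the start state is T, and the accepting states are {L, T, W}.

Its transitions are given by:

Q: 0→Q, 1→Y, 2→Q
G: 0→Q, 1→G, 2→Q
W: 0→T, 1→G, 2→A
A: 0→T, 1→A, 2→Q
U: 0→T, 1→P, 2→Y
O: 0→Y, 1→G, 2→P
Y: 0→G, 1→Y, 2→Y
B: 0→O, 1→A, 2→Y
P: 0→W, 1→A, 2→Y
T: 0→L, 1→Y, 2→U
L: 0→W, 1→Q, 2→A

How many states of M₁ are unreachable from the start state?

2

Starting at T and following transitions, the reachable set is {A, G, L, P, Q, T, U, W, Y}. That leaves B, O unreachable — 2 in total.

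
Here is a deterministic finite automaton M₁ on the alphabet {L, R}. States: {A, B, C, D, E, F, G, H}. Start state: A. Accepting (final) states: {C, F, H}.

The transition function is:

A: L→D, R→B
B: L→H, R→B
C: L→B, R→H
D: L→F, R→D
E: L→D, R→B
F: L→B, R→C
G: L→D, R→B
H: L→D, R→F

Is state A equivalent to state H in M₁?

No

Reachable states from the start: {A,B,C,D,F,H}. Unreachable: {E,G} — drop them.
Initial partition by acceptance: {C,F,H} | {A,B,D}.
Split {A,B,D} by δ(·,L) → {B,D} and {A}.
Stable partition: {C,F,H} | {B,D} | {A} — 3 equivalence classes.
A and H end up in different blocks, so they are distinguishable. For instance, the string 'ε' is accepted from only H.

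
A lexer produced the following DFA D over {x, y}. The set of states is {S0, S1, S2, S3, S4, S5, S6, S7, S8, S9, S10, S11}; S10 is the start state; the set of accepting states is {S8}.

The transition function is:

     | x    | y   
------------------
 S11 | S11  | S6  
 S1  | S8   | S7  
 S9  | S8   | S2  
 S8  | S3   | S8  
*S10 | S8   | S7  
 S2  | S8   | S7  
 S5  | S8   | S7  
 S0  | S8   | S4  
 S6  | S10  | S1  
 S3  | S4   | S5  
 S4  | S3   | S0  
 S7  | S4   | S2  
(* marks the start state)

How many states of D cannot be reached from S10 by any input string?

No path from S10 leads to S1, S6, S9, S11; the other 8 states are all reachable.

4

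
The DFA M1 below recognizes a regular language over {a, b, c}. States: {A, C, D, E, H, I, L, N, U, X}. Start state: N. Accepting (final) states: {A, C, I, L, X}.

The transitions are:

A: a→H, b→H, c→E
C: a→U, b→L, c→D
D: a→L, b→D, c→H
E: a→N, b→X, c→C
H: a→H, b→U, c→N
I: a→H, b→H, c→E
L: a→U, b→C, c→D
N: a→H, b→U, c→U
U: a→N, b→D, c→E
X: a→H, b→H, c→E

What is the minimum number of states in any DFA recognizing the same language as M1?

7

Reachable states from the start: {C,D,E,H,L,N,U,X}. Unreachable: {A,I} — drop them.
Initial partition by acceptance: {C,L,X} | {D,E,H,N,U}.
Refine {C,L,X} on symbol b: members go to different blocks, giving {C,L} and {X}.
Refine {D,E,H,N,U} on symbol a: members go to different blocks, giving {E,H,N,U} and {D}.
Refine {E,H,N,U} on symbol b: members go to different blocks, giving {H,N} and {E} and {U}.
Split {H,N} by δ(·,c) → {H} and {N}.
The partition is now stable with 7 blocks: {C,L} | {H} | {X} | {D} | {E} | {U} | {N}.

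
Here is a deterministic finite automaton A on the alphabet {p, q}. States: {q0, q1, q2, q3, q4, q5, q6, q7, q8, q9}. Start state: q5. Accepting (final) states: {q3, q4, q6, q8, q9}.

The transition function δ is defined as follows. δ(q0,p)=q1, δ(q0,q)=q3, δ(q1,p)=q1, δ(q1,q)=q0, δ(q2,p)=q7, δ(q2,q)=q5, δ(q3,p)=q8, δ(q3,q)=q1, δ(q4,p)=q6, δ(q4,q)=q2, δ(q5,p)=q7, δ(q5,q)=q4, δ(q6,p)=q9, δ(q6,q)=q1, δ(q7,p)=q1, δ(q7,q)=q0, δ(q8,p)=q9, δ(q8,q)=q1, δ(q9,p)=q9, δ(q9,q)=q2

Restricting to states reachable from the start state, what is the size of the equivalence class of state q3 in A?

5

Start with accepting vs non-accepting: {q3,q4,q6,q8,q9} | {q0,q1,q2,q5,q7}.
Split {q0,q1,q2,q5,q7} by δ(·,q) → {q1,q2,q7} and {q0,q5}.
No further refinement is possible. Final partition (3 blocks): {q3,q4,q6,q8,q9} | {q1,q2,q7} | {q0,q5}.
State q3 belongs to the block {q3,q4,q6,q8,q9}, which has 5 states.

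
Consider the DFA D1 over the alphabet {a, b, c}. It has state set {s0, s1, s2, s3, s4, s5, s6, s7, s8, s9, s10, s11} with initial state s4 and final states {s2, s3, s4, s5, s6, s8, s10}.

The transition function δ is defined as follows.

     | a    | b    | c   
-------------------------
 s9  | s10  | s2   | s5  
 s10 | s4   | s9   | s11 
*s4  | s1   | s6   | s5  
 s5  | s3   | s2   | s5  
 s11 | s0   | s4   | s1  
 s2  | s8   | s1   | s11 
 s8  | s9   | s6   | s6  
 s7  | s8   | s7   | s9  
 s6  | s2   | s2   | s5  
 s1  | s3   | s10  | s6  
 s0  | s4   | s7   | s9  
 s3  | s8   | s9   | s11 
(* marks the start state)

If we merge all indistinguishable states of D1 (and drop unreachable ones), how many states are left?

Initial partition by acceptance: {s2,s3,s4,s5,s6,s8,s10} | {s0,s1,s7,s9,s11}.
Split {s2,s3,s4,s5,s6,s8,s10} by δ(·,a) → {s2,s3,s5,s6,s10} and {s4,s8}.
Refine {s2,s3,s5,s6,s10} on symbol a: members go to different blocks, giving {s2,s3,s10} and {s5,s6}.
On input a, block {s0,s1,s7,s9,s11} splits into {s0,s7} and {s1,s9} and {s11}.
The partition is now stable with 6 blocks: {s2,s3,s10} | {s0,s7} | {s4,s8} | {s5,s6} | {s1,s9} | {s11}.

6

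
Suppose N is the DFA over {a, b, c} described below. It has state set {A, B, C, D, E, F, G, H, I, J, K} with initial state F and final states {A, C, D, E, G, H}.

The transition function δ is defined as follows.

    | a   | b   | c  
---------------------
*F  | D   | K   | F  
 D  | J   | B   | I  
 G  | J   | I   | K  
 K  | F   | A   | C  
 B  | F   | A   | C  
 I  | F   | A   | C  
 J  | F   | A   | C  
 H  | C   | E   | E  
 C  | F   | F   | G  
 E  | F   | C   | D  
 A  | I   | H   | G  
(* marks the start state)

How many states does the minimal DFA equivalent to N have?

7

Initial partition by acceptance: {A,C,D,E,G,H} | {B,F,I,J,K}.
Refine {A,C,D,E,G,H} on symbol a: members go to different blocks, giving {A,C,D,E,G} and {H}.
On input b, block {A,C,D,E,G} splits into {C,D,G} and {A} and {E}.
Refine {C,D,G} on symbol c: members go to different blocks, giving {D,G} and {C}.
Refine {B,F,I,J,K} on symbol a: members go to different blocks, giving {B,I,J,K} and {F}.
Stable partition: {D,G} | {B,I,J,K} | {H} | {A} | {E} | {C} | {F} — 7 equivalence classes.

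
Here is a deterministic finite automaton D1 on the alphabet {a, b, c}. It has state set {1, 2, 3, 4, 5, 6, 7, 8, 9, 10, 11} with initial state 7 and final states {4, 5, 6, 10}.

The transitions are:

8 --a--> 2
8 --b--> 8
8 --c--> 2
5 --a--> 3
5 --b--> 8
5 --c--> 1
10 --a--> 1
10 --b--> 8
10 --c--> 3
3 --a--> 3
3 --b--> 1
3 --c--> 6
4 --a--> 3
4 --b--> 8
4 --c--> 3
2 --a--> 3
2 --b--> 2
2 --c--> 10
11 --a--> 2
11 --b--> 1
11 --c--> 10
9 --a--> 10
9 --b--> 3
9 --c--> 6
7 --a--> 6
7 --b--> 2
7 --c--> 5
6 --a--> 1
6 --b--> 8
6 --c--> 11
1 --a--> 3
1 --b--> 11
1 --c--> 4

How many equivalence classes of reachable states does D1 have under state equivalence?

First remove the unreachable states {9}; 10 states remain.
Initial partition by acceptance: {4,5,6,10} | {1,2,3,7,8,11}.
Split {1,2,3,7,8,11} by δ(·,a) → {1,2,3,8,11} and {7}.
Refine {1,2,3,8,11} on symbol c: members go to different blocks, giving {1,2,3,11} and {8}.
The partition is now stable with 4 blocks: {4,5,6,10} | {1,2,3,11} | {7} | {8}.

4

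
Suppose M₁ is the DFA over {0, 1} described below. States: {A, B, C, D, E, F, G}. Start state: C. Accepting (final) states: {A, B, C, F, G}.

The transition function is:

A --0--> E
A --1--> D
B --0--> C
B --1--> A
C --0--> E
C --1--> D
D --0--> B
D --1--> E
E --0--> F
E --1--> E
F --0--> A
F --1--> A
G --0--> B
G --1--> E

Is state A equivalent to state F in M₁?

No

States {G} cannot be reached from the start state, so discard them.
P0 = {A,B,C,F} | {D,E}.
Split {A,B,C,F} by δ(·,0) → {A,C} and {B,F}.
The partition is now stable with 3 blocks: {A,C} | {D,E} | {B,F}.
A and F end up in different blocks, so they are distinguishable. For instance, the string '0' is accepted from only F.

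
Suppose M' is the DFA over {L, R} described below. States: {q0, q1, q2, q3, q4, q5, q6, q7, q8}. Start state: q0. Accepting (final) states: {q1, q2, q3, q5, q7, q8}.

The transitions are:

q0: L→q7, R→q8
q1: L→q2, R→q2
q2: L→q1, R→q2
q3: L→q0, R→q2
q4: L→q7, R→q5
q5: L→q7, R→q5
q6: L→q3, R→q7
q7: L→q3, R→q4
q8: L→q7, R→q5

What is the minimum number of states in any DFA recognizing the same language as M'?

5

States {q6} cannot be reached from the start state, so discard them.
Initial partition by acceptance: {q1,q2,q3,q5,q7,q8} | {q0,q4}.
Refine {q1,q2,q3,q5,q7,q8} on symbol L: members go to different blocks, giving {q1,q2,q5,q7,q8} and {q3}.
On input L, block {q1,q2,q5,q7,q8} splits into {q1,q2,q5,q8} and {q7}.
Split {q1,q2,q5,q8} by δ(·,L) → {q1,q2} and {q5,q8}.
Stable partition: {q1,q2} | {q0,q4} | {q3} | {q7} | {q5,q8} — 5 equivalence classes.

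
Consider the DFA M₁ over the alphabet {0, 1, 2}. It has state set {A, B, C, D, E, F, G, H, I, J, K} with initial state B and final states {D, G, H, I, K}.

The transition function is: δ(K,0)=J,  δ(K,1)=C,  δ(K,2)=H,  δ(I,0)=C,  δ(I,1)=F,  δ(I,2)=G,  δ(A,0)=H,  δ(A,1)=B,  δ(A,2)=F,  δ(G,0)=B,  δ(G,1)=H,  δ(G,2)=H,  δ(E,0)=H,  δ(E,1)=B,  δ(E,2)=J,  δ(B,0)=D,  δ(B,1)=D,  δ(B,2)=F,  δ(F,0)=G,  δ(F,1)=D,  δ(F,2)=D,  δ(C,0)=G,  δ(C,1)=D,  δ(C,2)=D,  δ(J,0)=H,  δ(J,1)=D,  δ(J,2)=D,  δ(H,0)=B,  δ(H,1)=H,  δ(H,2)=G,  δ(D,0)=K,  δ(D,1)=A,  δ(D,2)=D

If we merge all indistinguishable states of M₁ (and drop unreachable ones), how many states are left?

First remove the unreachable states {E,I}; 9 states remain.
P0 = {D,G,H,K} | {A,B,C,F,J}.
On input 0, block {D,G,H,K} splits into {G,H,K} and {D}.
Split {G,H,K} by δ(·,1) → {G,H} and {K}.
On input 0, block {A,B,C,F,J} splits into {A,C,F,J} and {B}.
On input 1, block {A,C,F,J} splits into {C,F,J} and {A}.
Stable partition: {G,H} | {C,F,J} | {D} | {K} | {B} | {A} — 6 equivalence classes.

6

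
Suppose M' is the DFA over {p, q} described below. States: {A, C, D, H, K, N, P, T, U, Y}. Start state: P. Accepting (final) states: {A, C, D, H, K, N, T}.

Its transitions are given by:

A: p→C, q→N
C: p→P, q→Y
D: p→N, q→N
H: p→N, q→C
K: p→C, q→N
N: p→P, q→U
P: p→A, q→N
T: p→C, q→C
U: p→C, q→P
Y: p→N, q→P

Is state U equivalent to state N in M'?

Reachable states from the start: {A,C,N,P,U,Y}. Unreachable: {D,H,K,T} — drop them.
P0 = {A,C,N} | {P,U,Y}.
Split {A,C,N} by δ(·,p) → {C,N} and {A}.
On input p, block {P,U,Y} splits into {U,Y} and {P}.
Stable partition: {C,N} | {U,Y} | {A} | {P} — 4 equivalence classes.
U and N end up in different blocks, so they are distinguishable. For instance, the string 'ε' is accepted from only N.

No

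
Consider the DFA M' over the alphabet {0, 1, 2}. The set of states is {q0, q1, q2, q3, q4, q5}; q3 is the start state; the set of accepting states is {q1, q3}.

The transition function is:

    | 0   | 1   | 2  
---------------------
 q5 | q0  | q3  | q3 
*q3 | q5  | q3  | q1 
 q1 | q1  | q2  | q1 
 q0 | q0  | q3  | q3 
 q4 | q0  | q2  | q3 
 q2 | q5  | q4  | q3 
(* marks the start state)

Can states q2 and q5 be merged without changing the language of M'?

Every state is reachable, so we keep all 6.
P0 = {q1,q3} | {q0,q2,q4,q5}.
On input 0, block {q1,q3} splits into {q1} and {q3}.
Split {q0,q2,q4,q5} by δ(·,1) → {q0,q5} and {q2,q4}.
Stable partition: {q1} | {q0,q5} | {q3} | {q2,q4} — 4 equivalence classes.
q2 and q5 end up in different blocks, so they are distinguishable. For instance, the string '1' is accepted from only q5.

No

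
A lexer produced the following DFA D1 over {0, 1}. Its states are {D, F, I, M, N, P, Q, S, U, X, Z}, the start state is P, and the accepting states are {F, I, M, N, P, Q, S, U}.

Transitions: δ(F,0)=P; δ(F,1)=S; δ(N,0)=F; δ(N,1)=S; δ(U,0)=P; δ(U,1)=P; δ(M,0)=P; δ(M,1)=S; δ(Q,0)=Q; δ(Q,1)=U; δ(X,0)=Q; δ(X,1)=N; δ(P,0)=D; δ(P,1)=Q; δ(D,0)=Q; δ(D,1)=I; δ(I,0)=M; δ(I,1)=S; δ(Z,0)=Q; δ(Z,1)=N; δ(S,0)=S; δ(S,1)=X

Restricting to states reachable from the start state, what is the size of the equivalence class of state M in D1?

First remove the unreachable states {Z}; 10 states remain.
P0 = {F,I,M,N,P,Q,S,U} | {D,X}.
On input 0, block {F,I,M,N,P,Q,S,U} splits into {F,I,M,N,Q,S,U} and {P}.
Refine {F,I,M,N,Q,S,U} on symbol 0: members go to different blocks, giving {I,N,Q,S} and {F,M,U}.
On input 0, block {I,N,Q,S} splits into {I,N} and {Q,S}.
Split {F,M,U} by δ(·,1) → {F,M} and {U}.
Refine {Q,S} on symbol 1: members go to different blocks, giving {Q} and {S}.
The partition is now stable with 7 blocks: {I,N} | {D,X} | {P} | {F,M} | {Q} | {U} | {S}.
The equivalence class containing M is {F,M}, of size 2.

2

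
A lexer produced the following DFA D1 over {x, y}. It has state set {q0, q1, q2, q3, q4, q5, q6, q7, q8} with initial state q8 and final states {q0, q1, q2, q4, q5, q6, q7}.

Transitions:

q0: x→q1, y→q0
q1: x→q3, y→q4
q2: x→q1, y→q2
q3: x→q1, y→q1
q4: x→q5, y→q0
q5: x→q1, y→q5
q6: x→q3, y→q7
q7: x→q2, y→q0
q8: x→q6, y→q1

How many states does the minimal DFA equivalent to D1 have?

4

Every state is reachable, so we keep all 9.
P0 = {q0,q1,q2,q4,q5,q6,q7} | {q3,q8}.
Refine {q0,q1,q2,q4,q5,q6,q7} on symbol x: members go to different blocks, giving {q0,q2,q4,q5,q7} and {q1,q6}.
Refine {q0,q2,q4,q5,q7} on symbol x: members go to different blocks, giving {q0,q2,q5} and {q4,q7}.
Stable partition: {q0,q2,q5} | {q3,q8} | {q1,q6} | {q4,q7} — 4 equivalence classes.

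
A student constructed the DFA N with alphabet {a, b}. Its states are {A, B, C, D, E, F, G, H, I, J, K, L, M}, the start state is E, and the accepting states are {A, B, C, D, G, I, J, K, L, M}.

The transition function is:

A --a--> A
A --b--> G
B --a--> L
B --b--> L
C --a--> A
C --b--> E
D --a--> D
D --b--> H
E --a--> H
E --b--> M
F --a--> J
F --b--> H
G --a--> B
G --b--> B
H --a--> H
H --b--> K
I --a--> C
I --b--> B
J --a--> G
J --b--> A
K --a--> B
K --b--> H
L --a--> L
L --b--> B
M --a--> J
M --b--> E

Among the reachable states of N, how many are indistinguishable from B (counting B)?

States {C,D,F,I} cannot be reached from the start state, so discard them.
Start with accepting vs non-accepting: {A,B,G,J,K,L,M} | {E,H}.
On input b, block {A,B,G,J,K,L,M} splits into {A,B,G,J,L} and {K,M}.
Stable partition: {A,B,G,J,L} | {E,H} | {K,M} — 3 equivalence classes.
State B belongs to the block {A,B,G,J,L}, which has 5 states.

5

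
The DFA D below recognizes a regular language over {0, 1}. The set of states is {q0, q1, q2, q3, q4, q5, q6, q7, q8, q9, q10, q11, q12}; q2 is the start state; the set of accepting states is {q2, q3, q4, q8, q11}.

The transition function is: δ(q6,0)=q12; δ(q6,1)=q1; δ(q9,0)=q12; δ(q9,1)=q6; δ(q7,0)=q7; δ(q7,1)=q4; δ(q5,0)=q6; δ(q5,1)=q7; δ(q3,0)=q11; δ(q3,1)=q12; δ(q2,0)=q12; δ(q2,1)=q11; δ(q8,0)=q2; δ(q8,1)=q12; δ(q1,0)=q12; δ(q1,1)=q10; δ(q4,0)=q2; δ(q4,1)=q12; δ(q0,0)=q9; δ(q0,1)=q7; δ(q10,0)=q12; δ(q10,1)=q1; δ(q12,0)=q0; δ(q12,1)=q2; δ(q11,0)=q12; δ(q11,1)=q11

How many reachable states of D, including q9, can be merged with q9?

4

Reachable states from the start: {q0,q1,q2,q4,q6,q7,q9,q10,q11,q12}. Unreachable: {q3,q5,q8} — drop them.
Start with accepting vs non-accepting: {q2,q4,q11} | {q0,q1,q6,q7,q9,q10,q12}.
Split {q2,q4,q11} by δ(·,0) → {q2,q11} and {q4}.
On input 1, block {q0,q1,q6,q7,q9,q10,q12} splits into {q0,q1,q6,q9,q10} and {q7} and {q12}.
Refine {q0,q1,q6,q9,q10} on symbol 0: members go to different blocks, giving {q1,q6,q9,q10} and {q0}.
The partition is now stable with 6 blocks: {q2,q11} | {q1,q6,q9,q10} | {q4} | {q7} | {q12} | {q0}.
The equivalence class containing q9 is {q1,q6,q9,q10}, of size 4.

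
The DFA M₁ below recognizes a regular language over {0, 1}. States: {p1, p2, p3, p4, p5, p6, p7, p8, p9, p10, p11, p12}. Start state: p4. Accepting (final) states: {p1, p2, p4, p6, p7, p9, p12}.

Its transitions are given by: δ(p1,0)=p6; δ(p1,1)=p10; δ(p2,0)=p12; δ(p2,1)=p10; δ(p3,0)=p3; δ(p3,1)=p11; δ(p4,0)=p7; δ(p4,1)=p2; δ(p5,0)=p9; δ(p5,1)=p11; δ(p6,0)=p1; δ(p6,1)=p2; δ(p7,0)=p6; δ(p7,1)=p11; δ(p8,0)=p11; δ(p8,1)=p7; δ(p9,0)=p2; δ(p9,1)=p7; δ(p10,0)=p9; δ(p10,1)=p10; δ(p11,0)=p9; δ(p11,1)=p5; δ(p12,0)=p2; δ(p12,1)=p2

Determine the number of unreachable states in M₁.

2

No path from p4 leads to p3, p8; the other 10 states are all reachable.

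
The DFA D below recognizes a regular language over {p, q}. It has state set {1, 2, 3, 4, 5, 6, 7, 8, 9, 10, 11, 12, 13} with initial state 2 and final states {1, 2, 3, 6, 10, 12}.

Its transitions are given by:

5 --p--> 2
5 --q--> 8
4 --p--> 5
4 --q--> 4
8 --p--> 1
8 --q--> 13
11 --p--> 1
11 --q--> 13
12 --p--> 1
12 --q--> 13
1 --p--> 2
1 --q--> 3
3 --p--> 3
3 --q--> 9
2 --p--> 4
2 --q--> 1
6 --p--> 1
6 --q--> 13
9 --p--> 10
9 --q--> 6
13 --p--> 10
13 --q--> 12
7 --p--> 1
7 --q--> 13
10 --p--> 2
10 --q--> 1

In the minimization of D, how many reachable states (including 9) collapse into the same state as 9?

2

First remove the unreachable states {7,11}; 11 states remain.
Initial partition by acceptance: {1,2,3,6,10,12} | {4,5,8,9,13}.
Refine {1,2,3,6,10,12} on symbol p: members go to different blocks, giving {1,3,6,10,12} and {2}.
On input p, block {1,3,6,10,12} splits into {3,6,12} and {1,10}.
Refine {3,6,12} on symbol p: members go to different blocks, giving {6,12} and {3}.
On input p, block {4,5,8,9,13} splits into {8,9,13} and {4} and {5}.
Refine {8,9,13} on symbol q: members go to different blocks, giving {9,13} and {8}.
Split {1,10} by δ(·,q) → {1} and {10}.
No further refinement is possible. Final partition (9 blocks): {6,12} | {9,13} | {2} | {1} | {3} | {4} | {5} | {8} | {10}.
The equivalence class containing 9 is {9,13}, of size 2.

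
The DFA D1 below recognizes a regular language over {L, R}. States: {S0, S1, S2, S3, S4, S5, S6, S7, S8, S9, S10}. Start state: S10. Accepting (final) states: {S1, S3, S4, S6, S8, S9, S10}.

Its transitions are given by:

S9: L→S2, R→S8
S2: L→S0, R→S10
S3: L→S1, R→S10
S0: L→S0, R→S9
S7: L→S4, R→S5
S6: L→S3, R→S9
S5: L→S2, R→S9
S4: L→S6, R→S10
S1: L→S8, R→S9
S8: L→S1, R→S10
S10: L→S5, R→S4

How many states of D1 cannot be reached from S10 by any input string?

No path from S10 leads to S7; the other 10 states are all reachable.

1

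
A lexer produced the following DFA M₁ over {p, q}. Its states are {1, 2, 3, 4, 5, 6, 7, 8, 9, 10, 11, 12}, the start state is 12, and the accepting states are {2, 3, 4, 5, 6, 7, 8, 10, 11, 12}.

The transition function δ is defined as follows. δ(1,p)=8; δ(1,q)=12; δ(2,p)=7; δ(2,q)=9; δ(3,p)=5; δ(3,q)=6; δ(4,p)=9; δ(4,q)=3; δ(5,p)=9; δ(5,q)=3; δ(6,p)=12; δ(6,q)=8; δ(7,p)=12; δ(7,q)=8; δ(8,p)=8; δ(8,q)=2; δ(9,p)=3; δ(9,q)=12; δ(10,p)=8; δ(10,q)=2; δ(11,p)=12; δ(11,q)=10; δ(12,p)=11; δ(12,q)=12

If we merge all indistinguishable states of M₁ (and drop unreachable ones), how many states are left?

7

First remove the unreachable states {1,4}; 10 states remain.
Initial partition by acceptance: {2,3,5,6,7,8,10,11,12} | {9}.
Refine {2,3,5,6,7,8,10,11,12} on symbol p: members go to different blocks, giving {2,3,6,7,8,10,11,12} and {5}.
On input p, block {2,3,6,7,8,10,11,12} splits into {2,6,7,8,10,11,12} and {3}.
On input q, block {2,6,7,8,10,11,12} splits into {6,7,8,10,11,12} and {2}.
Split {6,7,8,10,11,12} by δ(·,q) → {6,7,11,12} and {8,10}.
On input q, block {6,7,11,12} splits into {6,7,11} and {12}.
Stable partition: {6,7,11} | {9} | {5} | {3} | {2} | {8,10} | {12} — 7 equivalence classes.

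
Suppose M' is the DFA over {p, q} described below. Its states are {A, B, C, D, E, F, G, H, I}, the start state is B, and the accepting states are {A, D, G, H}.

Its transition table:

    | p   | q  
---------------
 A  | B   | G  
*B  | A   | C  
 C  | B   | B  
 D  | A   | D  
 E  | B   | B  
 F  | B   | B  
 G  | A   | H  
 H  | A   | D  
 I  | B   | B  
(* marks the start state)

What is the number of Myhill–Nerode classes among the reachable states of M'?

States {E,F,I} cannot be reached from the start state, so discard them.
Initial partition by acceptance: {A,D,G,H} | {B,C}.
Refine {A,D,G,H} on symbol p: members go to different blocks, giving {D,G,H} and {A}.
Split {B,C} by δ(·,p) → {B} and {C}.
The partition is now stable with 4 blocks: {D,G,H} | {B} | {A} | {C}.

4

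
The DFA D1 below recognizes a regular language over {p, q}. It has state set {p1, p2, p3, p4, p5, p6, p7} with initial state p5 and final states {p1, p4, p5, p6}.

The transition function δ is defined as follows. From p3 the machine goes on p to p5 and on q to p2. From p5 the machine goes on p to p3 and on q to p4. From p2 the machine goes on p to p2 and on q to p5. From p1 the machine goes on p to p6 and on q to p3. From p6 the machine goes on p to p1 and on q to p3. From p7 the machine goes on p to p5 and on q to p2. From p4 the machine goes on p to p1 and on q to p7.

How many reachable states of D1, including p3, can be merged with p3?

2

P0 = {p1,p4,p5,p6} | {p2,p3,p7}.
Split {p1,p4,p5,p6} by δ(·,p) → {p1,p4,p6} and {p5}.
Refine {p2,p3,p7} on symbol p: members go to different blocks, giving {p3,p7} and {p2}.
The partition is now stable with 4 blocks: {p1,p4,p6} | {p3,p7} | {p5} | {p2}.
The equivalence class containing p3 is {p3,p7}, of size 2.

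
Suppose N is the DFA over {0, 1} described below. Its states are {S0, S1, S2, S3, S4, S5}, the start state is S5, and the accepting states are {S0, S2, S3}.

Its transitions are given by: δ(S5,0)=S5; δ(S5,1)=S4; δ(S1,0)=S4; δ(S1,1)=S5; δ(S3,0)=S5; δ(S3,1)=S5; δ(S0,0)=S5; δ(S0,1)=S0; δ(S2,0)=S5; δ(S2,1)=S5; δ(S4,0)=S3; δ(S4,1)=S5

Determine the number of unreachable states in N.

3

No path from S5 leads to S0, S1, S2; the other 3 states are all reachable.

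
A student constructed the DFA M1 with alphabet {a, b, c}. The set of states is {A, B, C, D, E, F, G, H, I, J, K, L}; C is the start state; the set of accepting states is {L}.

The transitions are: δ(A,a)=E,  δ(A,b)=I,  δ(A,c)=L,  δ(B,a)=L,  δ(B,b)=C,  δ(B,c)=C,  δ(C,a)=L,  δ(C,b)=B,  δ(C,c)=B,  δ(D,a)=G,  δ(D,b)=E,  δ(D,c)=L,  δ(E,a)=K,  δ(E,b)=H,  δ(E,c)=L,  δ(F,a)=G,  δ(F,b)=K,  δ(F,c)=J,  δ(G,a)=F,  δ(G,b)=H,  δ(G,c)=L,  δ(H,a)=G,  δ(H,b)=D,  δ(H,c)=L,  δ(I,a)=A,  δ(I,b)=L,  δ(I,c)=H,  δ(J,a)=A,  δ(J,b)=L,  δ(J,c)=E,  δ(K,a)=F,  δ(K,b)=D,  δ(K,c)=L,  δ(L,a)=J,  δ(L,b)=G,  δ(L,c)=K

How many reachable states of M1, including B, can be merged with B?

Initial partition by acceptance: {L} | {A,B,C,D,E,F,G,H,I,J,K}.
Split {A,B,C,D,E,F,G,H,I,J,K} by δ(·,a) → {A,D,E,F,G,H,I,J,K} and {B,C}.
Refine {A,D,E,F,G,H,I,J,K} on symbol b: members go to different blocks, giving {A,D,E,F,G,H,K} and {I,J}.
Refine {A,D,E,F,G,H,K} on symbol b: members go to different blocks, giving {D,E,F,G,H,K} and {A}.
Split {D,E,F,G,H,K} by δ(·,c) → {D,E,G,H,K} and {F}.
Split {D,E,G,H,K} by δ(·,a) → {D,E,H} and {G,K}.
No further refinement is possible. Final partition (7 blocks): {L} | {D,E,H} | {B,C} | {I,J} | {A} | {F} | {G,K}.
State B belongs to the block {B,C}, which has 2 states.

2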